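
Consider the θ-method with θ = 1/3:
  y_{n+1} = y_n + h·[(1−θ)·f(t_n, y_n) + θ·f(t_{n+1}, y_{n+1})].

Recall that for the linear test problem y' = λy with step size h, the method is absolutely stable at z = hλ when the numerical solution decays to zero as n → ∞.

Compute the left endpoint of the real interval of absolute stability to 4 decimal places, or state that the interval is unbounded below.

With y'=λy (z=hλ):
  y_{n+1} = y_n + z·[2/3·y_n + 1/3·y_{n+1}] ⇒ (1 − 1/3z)y_{n+1} = (1 + 2/3z)y_n
  Hence R(z) = (1 + 2/3z)/(1 − 1/3z).

Need |R(x)|<1, x<0.
x=-0.47: |R|=0.5937
R=−1: 1+2/3x = −1+1/3x ⇒ -1/3x=2 ⇒ x=2/(-1/3)=-6.0000
Confirm numerically:
  x=-5.255: |R|=0.90975 <1
  x=-3.372: |R|=0.58757 <1
  x=-3.369: |R|=0.58691 <1
  x=-6.458: |R|=1.04842 >1
  x=-6.288: |R|=1.03101 >1
So |R|<1 on (-6.0000, 0).

z* = -6.0000.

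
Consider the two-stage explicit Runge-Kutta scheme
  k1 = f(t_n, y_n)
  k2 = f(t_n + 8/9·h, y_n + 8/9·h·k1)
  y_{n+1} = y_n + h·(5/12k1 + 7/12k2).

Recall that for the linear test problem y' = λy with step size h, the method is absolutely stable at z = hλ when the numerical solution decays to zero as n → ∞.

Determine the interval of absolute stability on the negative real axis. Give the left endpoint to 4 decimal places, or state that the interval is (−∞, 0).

z∈(-1.9286,0).

Set f=λy, z=hλ:
  k1=λy_n ⇒ h·k1=z·y_n;  k2=λ(1+8/9z)y_n ⇒ h·k2=z(1+8/9z)y_n
  y_{n+1}/y_n = 1 + 5/12z + 7/12z(1+8/9z) = 1 + z + 14/27z²
  ⇒ R(z) = 1 + z + 14/27z².

Find x<0 with |R(x)|<1.
x=-0.5: |R|=0.6296
R=1: x+14/27x²=0 ⇒ x=−27/14=-1.9286; min R=1−1/(4·14/27)=0.5179>−1
Confirm numerically:
  x=-1.443: |R|=0.63668 <1
  x=-1.420: |R|=0.62554 <1
  x=-1.330: |R|=0.58721 <1
  x=-1.301: |R|=0.57664 <1
  x=-2.441: |R|=1.64858 >1
  x=-2.062: |R|=1.14266 >1
  x=-1.977: |R|=1.04964 >1
So |R|<1 on (-1.9286, 0).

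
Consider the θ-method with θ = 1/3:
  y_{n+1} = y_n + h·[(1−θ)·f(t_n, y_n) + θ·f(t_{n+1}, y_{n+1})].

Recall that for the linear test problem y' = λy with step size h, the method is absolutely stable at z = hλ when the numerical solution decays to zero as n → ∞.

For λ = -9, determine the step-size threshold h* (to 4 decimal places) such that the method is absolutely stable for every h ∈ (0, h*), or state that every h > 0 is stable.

(-6.0000,0); λ=-9 ⇒ h* = (6)/9 = 0.6667.

Test eqn y'=λy, z=hλ:
  y_{n+1} = y_n + z·[2/3·y_n + 1/3·y_{n+1}] ⇒ (1 − 1/3z)y_{n+1} = (1 + 2/3z)y_n
  ⇒ R(z) = (1 + 2/3z)/(1 − 1/3z).

Need |R(x)|<1, x<0.
x=-0.9: |R|=0.3077
R=−1: 1+2/3x = −1+1/3x ⇒ -1/3x=2 ⇒ x=2/(-1/3)=-6.0000
Confirm numerically:
  x=-5.419: |R|=0.93099 <1
  x=-4.025: |R|=0.71886 <1
  x=-3.546: |R|=0.62511 <1
  x=-6.407: |R|=1.04327 >1
  x=-6.055: |R|=1.00607 >1
Stable set (-6.0000, 0).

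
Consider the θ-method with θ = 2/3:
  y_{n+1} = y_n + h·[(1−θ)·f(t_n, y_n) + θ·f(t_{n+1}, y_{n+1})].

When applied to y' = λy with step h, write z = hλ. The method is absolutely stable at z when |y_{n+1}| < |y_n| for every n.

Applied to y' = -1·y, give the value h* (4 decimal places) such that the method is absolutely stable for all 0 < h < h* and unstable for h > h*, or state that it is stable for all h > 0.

(−∞, 0) — no finite endpoint. Any h>0 works for λ=-1.

Set f=λy, z=hλ:
  y_{n+1} = y_n + z·[1/3·y_n + 2/3·y_{n+1}] ⇒ (1 − 2/3z)y_{n+1} = (1 + 1/3z)y_n
  so R(z) = (1 + 1/3z)/(1 − 2/3z).

Solve |R(x)|<1 on ℝ⁻.
x=-0.8: |R|=0.4783
x=-2: |R|=0.1429
x=-10: |R|=0.3043
x=-100: |R|=0.4778
θ=2/3≥1/2 ⇒ |1+1/3x|<|1−2/3x| ∀x<0 ⇒ interval (−∞,0).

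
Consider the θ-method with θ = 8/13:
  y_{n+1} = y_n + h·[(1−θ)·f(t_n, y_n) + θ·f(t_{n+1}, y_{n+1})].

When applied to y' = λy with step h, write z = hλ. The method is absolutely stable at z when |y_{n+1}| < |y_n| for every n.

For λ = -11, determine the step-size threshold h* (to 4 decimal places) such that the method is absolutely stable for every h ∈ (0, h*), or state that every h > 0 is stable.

With y'=λy (z=hλ):
  y_{n+1} = y_n + z·[5/13·y_n + 8/13·y_{n+1}] ⇒ (1 − 8/13z)y_{n+1} = (1 + 5/13z)y_n
  ⇒ R(z) = (1 + 5/13z)/(1 − 8/13z).

Find x<0 with |R(x)|<1.
x=-1.1: |R|=0.3440
x=-2: |R|=0.1034
x=-10: |R|=0.3978
x=-100: |R|=0.5990
θ=8/13≥1/2 ⇒ |1+5/13x|<|1−8/13x| ∀x<0 ⇒ unbounded interval.

interval (−∞, 0). Any h>0 works for λ=-11.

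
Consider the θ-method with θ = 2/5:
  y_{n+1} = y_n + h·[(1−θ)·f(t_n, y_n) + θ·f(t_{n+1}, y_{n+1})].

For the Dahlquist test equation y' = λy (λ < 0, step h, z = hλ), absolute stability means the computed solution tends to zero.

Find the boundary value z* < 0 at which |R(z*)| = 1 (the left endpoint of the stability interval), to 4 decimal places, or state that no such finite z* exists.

Test eqn y'=λy, z=hλ:
  y_{n+1} = y_n + z·[3/5·y_n + 2/5·y_{n+1}] ⇒ (1 − 2/5z)y_{n+1} = (1 + 3/5z)y_n
  R(z) = (1 + 3/5z)/(1 − 2/5z).

Find x<0 with |R(x)|<1.
x=-1.37: |R|=0.1150
R=−1: 1+3/5x = −1+2/5x ⇒ -1/5x=2 ⇒ x=2/(-1/5)=-10.0000
Confirm numerically:
  x=-9.300: |R|=0.97034 <1
  x=-9.069: |R|=0.95976 <1
  x=-8.182: |R|=0.91490 <1
  x=-10.383: |R|=1.01486 >1
  x=-10.141: |R|=1.00558 >1
Interval (-10.0000, 0).

z* = -10.0000.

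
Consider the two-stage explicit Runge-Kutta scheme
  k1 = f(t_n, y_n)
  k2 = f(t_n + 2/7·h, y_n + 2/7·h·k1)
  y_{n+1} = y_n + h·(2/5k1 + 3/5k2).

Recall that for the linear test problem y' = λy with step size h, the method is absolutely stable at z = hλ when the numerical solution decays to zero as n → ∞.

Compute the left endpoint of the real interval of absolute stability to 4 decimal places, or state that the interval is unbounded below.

Test eqn y'=λy, z=hλ:
  k1=λy_n ⇒ h·k1=z·y_n;  k2=λ(1+2/7z)y_n ⇒ h·k2=z(1+2/7z)y_n
  y_{n+1}/y_n = 1 + 2/5z + 3/5z(1+2/7z) = 1 + z + 6/35z²
  so R(z) = 1 + z + 6/35z².

Boundary: |R(x)|=1, x<0.
x=-1.24: |R|=0.0236
R=1: x+6/35x²=0 ⇒ x=−35/6=-5.8333; min R=1−1/(4·6/35)=-0.4583>−1
Confirm numerically:
  x=-5.034: |R|=0.31020 <1
  x=-4.101: |R|=0.21788 <1
  x=-2.671: |R|=0.44799 <1
  x=-6.433: |R|=1.66131 >1
  x=-6.372: |R|=1.58841 >1
So |R|<1 on (-5.8333, 0).

left endpoint -5.8333.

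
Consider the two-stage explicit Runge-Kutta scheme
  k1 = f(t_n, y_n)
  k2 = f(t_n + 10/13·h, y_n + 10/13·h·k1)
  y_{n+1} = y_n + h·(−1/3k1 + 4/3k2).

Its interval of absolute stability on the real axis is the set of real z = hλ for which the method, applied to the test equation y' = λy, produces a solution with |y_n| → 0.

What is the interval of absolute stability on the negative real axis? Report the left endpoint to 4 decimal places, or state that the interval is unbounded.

z∈(-0.9750,0).

Set f=λy, z=hλ:
  k1=λy_n ⇒ h·k1=z·y_n;  k2=λ(1+10/13z)y_n ⇒ h·k2=z(1+10/13z)y_n
  y_{n+1}/y_n = 1 − 1/3z + 4/3z(1+10/13z) = 1 + z + 40/39z²
  ⇒ R(z) = 1 + z + 40/39z².

Boundary: |R(x)|=1, x<0.
x=-0.78: |R|=0.8440
R=1: x+40/39x²=0 ⇒ x=−39/40=-0.9750; min R=1−1/(4·40/39)=0.7562>−1
Confirm numerically:
  x=-0.830: |R|=0.87656 <1
  x=-0.644: |R|=0.78137 <1
  x=-0.623: |R|=0.77508 <1
  x=-0.498: |R|=0.75636 <1
  x=-1.475: |R|=1.75641 >1
  x=-1.171: |R|=1.23540 >1
  x=-1.082: |R|=1.11874 >1
Stable set (-0.9750, 0).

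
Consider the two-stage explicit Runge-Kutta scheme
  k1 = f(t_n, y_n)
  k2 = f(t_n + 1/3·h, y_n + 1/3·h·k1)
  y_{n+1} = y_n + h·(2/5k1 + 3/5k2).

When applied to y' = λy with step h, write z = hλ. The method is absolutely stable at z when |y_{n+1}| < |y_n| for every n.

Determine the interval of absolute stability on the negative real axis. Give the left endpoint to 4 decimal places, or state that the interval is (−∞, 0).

With y'=λy (z=hλ):
  k1=λy_n ⇒ h·k1=z·y_n;  k2=λ(1+1/3z)y_n ⇒ h·k2=z(1+1/3z)y_n
  y_{n+1}/y_n = 1 + 2/5z + 3/5z(1+1/3z) = 1 + z + 1/5z²
  Hence R(z) = 1 + z + 1/5z².

Need |R(x)|<1, x<0.
x=-0.7: |R|=0.3980
R=1: x+1/5x²=0 ⇒ x=−5=-5.0000; min R=1−1/(4·1/5)=-0.2500>−1
Confirm numerically:
  x=-3.823: |R|=0.10007 <1
  x=-3.735: |R|=0.05505 <1
  x=-2.402: |R|=0.24808 <1
  x=-2.168: |R|=0.22796 <1
  x=-5.135: |R|=1.13864 >1
  x=-5.122: |R|=1.12498 >1
Stable set (-5.0000, 0).

(-5.0000, 0).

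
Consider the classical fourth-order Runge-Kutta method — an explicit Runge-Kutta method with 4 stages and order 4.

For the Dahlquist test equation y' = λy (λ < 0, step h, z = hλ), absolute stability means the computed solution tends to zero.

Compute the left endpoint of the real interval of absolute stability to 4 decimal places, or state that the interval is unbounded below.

Test eqn y'=λy, z=hλ:
  order 4, 4-stage ⇒ R(z)=1+z+z^2/2+z^3/6+z^4/24
  (e.g. R(-0.93)=0.39956, |R|=0.39956)

Solve |R(x)|<1 on ℝ⁻.
x=-0.93: |R|=0.3996
|R(-2.88)|=1.1524 |R(-1.58)|=0.2705 |R(-1.19)|=0.3207
Bisect:
  x_lo=-3.1427 |R|=1.6869  x_hi=-0.2935 |R|=0.7457
  mid=-1.71811 |R|=0.27563 →hi
  mid=-2.43042 |R|=0.58416 →hi
  mid=-2.78657 |R|=1.00193 →lo
  mid=-2.60850 |R|=0.76456 →hi
  mid=-2.69754 |R|=0.87555 →hi
  mid=-2.74205 |R|=0.93674 →hi
  mid=-2.76431 |R|=0.96883 →hi
  ...
  [-2.78536,-2.78518] ⇒ x*=-2.7853
Interval (-2.7853, 0).

z* = -2.7853.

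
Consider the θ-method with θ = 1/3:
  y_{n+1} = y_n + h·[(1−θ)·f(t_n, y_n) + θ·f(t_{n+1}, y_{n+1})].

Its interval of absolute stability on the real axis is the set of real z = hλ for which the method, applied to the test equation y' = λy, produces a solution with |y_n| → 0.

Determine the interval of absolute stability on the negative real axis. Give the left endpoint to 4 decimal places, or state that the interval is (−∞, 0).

z∈(-6.0000,0).

With y'=λy (z=hλ):
  y_{n+1} = y_n + z·[2/3·y_n + 1/3·y_{n+1}] ⇒ (1 − 1/3z)y_{n+1} = (1 + 2/3z)y_n
  R(z) = (1 + 2/3z)/(1 − 1/3z).

Solve |R(x)|<1 on ℝ⁻.
x=-1.48: |R|=0.0089
R=−1: 1+2/3x = −1+1/3x ⇒ -1/3x=2 ⇒ x=2/(-1/3)=-6.0000
Confirm numerically:
  x=-5.380: |R|=0.92601 <1
  x=-4.999: |R|=0.87486 <1
  x=-3.589: |R|=0.63409 <1
  x=-6.462: |R|=1.04883 >1
  x=-6.426: |R|=1.04519 >1
  x=-6.312: |R|=1.03351 >1
So |R|<1 on (-6.0000, 0).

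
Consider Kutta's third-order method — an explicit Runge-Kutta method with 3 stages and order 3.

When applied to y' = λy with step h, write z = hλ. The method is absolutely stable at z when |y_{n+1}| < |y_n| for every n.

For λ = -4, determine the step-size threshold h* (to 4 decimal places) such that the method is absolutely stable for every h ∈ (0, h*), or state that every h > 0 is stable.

Set f=λy, z=hλ:
  order 3, 3-stage ⇒ R(z)=1+z+z^2/2+z^3/6
  (e.g. R(-1.34)=0.15678, |R|=0.15678)

Boundary: |R(x)|=1, x<0.
x=-1.34: |R|=0.1568
|R(-2.02)|=0.3535 |R(-1.19)|=0.2372 |R(-0.93)|=0.3684
Bisect:
  x_lo=-2.9606 |R|=1.9031  x_hi=-0.1292 |R|=0.8788
  mid=-1.54492 |R|=0.03391 →hi
  mid=-2.25276 |R|=0.62073 →hi
  mid=-2.60669 |R|=1.16127 →lo
  mid=-2.42973 |R|=0.86862 →hi
  mid=-2.51821 |R|=1.00900 →lo
  mid=-2.47397 |R|=0.93737 →hi
  mid=-2.49609 |R|=0.97282 →hi
  mid=-2.50715 |R|=0.99082 →hi
  ...
  [-2.51285,-2.51268] ⇒ x*=-2.5127
Stable set (-2.5127, 0).

(-2.5127,0); λ=-4 ⇒ h* = 0.6282.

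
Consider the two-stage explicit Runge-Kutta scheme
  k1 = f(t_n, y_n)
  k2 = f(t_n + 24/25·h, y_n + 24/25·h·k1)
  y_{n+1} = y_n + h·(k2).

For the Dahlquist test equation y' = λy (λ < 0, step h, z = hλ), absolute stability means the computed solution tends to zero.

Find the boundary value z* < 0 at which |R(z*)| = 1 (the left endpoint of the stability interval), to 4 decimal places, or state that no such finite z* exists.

On y'=λy, z=hλ:
  k1=λy_n ⇒ h·k1=z·y_n;  k2=λ(1+24/25z)y_n ⇒ h·k2=z(1+24/25z)y_n
  y_{n+1}/y_n = 1 + z(1+24/25z) = 1 + z + 24/25z²
  Hence R(z) = 1 + z + 24/25z².

Boundary: |R(x)|=1, x<0.
x=-1.43: |R|=1.5331
R=1: x+24/25x²=0 ⇒ x=−25/24=-1.0417; min R=1−1/(4·24/25)=0.7396>−1
Confirm numerically:
  x=-0.841: |R|=0.83799 <1
  x=-0.759: |R|=0.79404 <1
  x=-0.727: |R|=0.78039 <1
  x=-0.693: |R|=0.76804 <1
  x=-1.300: |R|=1.32240 >1
  x=-1.294: |R|=1.31346 >1
Stable set (-1.0417, 0).

left endpoint -1.0417.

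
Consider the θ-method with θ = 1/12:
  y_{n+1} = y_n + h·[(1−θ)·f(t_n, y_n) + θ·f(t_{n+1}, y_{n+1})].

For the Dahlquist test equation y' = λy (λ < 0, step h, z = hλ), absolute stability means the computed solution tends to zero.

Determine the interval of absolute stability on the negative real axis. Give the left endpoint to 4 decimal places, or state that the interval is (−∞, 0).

z∈(-2.4000,0).

With y'=λy (z=hλ):
  y_{n+1} = y_n + z·[11/12·y_n + 1/12·y_{n+1}] ⇒ (1 − 1/12z)y_{n+1} = (1 + 11/12z)y_n
  Hence R(z) = (1 + 11/12z)/(1 − 1/12z).

Find x<0 with |R(x)|<1.
x=-1.15: |R|=0.0494
R=−1: 1+11/12x = −1+1/12x ⇒ -5/6x=2 ⇒ x=2/(-5/6)=-2.4000
Confirm numerically:
  x=-2.343: |R|=0.96026 <1
  x=-1.918: |R|=0.65369 <1
  x=-1.715: |R|=0.50055 <1
  x=-2.891: |R|=1.32973 >1
  x=-2.599: |R|=1.13631 >1
Stable set (-2.4000, 0).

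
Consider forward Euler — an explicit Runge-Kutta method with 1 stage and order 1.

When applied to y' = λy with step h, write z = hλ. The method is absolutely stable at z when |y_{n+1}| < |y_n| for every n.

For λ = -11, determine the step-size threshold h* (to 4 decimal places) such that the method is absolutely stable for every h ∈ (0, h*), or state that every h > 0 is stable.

Set f=λy, z=hλ:
  order 1, 1-stage ⇒ R(z)=1+z
  (e.g. R(-1.02)=-0.02000, |R|=0.02000)

Find x<0 with |R(x)|<1.
x=-1.02: |R|=0.0200
|R(-2.17)|=1.1700 |R(-1.14)|=0.1400 |R(-1.11)|=0.1100
Bisect:
  x_lo=-2.7176 |R|=1.7176  x_hi=-0.1285 |R|=0.8715
  mid=-1.42306 |R|=0.42306 →hi
  mid=-2.07032 |R|=1.07032 →lo
  mid=-1.74669 |R|=0.74669 →hi
  mid=-1.90851 |R|=0.90851 →hi
  mid=-1.98942 |R|=0.98942 →hi
  mid=-2.02987 |R|=1.02987 →lo
  mid=-2.00964 |R|=1.00964 →lo
  mid=-1.99953 |R|=0.99953 →hi
  ...
  [-2.00000,-1.99985] ⇒ x*=-2.0000
Stable set (-2.0000, 0).

(-2.0000,0); λ=-11 ⇒ h* = 0.1818.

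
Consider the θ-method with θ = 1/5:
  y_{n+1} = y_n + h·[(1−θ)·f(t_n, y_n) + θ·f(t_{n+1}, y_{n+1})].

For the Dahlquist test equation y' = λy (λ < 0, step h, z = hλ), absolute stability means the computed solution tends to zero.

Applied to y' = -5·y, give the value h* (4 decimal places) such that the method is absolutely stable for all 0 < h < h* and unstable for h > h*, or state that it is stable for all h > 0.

(-3.3333,0); λ=-5 ⇒ h* = (10/3)/5 = 0.6667.

With y'=λy (z=hλ):
  y_{n+1} = y_n + z·[4/5·y_n + 1/5·y_{n+1}] ⇒ (1 − 1/5z)y_{n+1} = (1 + 4/5z)y_n
  R(z) = (1 + 4/5z)/(1 − 1/5z).

Solve |R(x)|<1 on ℝ⁻.
x=-1.72: |R|=0.2798
R=−1: 1+4/5x = −1+1/5x ⇒ -3/5x=2 ⇒ x=2/(-3/5)=-3.3333
Confirm numerically:
  x=-3.300: |R|=0.98795 <1
  x=-3.224: |R|=0.96012 <1
  x=-3.191: |R|=0.94787 <1
  x=-1.548: |R|=0.18204 <1
  x=-3.646: |R|=1.10849 >1
  x=-3.411: |R|=1.02770 >1
Interval (-3.3333, 0).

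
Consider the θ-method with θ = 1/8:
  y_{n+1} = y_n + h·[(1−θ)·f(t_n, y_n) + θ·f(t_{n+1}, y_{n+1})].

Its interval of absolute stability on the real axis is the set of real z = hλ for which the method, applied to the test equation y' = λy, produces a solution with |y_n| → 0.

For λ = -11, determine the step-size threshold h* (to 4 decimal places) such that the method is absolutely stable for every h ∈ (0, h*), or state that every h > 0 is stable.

With y'=λy (z=hλ):
  y_{n+1} = y_n + z·[7/8·y_n + 1/8·y_{n+1}] ⇒ (1 − 1/8z)y_{n+1} = (1 + 7/8z)y_n
  ⇒ R(z) = (1 + 7/8z)/(1 − 1/8z).

Need |R(x)|<1, x<0.
x=-0.5: |R|=0.5294
R=−1: 1+7/8x = −1+1/8x ⇒ -3/4x=2 ⇒ x=2/(-3/4)=-2.6667
Confirm numerically:
  x=-2.546: |R|=0.93135 <1
  x=-1.804: |R|=0.47205 <1
  x=-1.766: |R|=0.44665 <1
  x=-1.680: |R|=0.38843 <1
  x=-3.011: |R|=1.18763 >1
  x=-2.998: |R|=1.18076 >1
  x=-2.729: |R|=1.03486 >1
Interval (-2.6667, 0).

(-2.6667,0); λ=-11 ⇒ h* = (8/3)/11 = 0.2424.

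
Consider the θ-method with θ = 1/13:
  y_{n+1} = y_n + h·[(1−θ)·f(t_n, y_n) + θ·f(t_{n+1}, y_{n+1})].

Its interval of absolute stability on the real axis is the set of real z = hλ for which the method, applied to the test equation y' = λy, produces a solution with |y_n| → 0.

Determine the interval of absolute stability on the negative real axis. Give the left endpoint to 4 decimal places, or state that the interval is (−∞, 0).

z∈(-2.3636,0).

Test eqn y'=λy, z=hλ:
  y_{n+1} = y_n + z·[12/13·y_n + 1/13·y_{n+1}] ⇒ (1 − 1/13z)y_{n+1} = (1 + 12/13z)y_n
  ⇒ R(z) = (1 + 12/13z)/(1 − 1/13z).

Find x<0 with |R(x)|<1.
x=-1.76: |R|=0.5501
R=−1: 1+12/13x = −1+1/13x ⇒ -11/13x=2 ⇒ x=2/(-11/13)=-2.3636
Confirm numerically:
  x=-1.631: |R|=0.44918 <1
  x=-1.414: |R|=0.27529 <1
  x=-1.408: |R|=0.27041 <1
  x=-1.341: |R|=0.21561 <1
  x=-2.760: |R|=1.27665 >1
  x=-2.729: |R|=1.25552 >1
  x=-2.573: |R|=1.14788 >1
So |R|<1 on (-2.3636, 0).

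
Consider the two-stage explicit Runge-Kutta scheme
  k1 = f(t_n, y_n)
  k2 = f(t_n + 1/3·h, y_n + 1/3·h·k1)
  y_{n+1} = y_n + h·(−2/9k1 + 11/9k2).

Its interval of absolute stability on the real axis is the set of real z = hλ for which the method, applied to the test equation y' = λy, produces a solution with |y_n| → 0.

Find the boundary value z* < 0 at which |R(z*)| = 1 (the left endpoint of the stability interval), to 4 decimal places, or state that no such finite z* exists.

Test eqn y'=λy, z=hλ:
  k1=λy_n ⇒ h·k1=z·y_n;  k2=λ(1+1/3z)y_n ⇒ h·k2=z(1+1/3z)y_n
  y_{n+1}/y_n = 1 − 2/9z + 11/9z(1+1/3z) = 1 + z + 11/27z²
  Hence R(z) = 1 + z + 11/27z².

Boundary: |R(x)|=1, x<0.
x=-0.43: |R|=0.6453
R=1: x+11/27x²=0 ⇒ x=−27/11=-2.4545; min R=1−1/(4·11/27)=0.3864>−1
Confirm numerically:
  x=-2.066: |R|=0.67296 <1
  x=-1.964: |R|=0.60749 <1
  x=-1.609: |R|=0.44573 <1
  x=-1.072: |R|=0.39619 <1
  x=-2.909: |R|=1.53860 >1
  x=-2.856: |R|=1.46711 >1
  x=-2.582: |R|=1.13407 >1
Stable set (-2.4545, 0).

left endpoint -2.4545.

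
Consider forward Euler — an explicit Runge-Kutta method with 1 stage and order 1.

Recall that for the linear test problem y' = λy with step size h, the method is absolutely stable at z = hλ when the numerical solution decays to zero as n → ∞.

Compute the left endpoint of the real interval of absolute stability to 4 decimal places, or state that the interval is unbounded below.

left endpoint -2.0000.

Test eqn y'=λy, z=hλ:
  order 1, 1-stage ⇒ R(z)=1+z
  (e.g. R(-0.96)=0.04000, |R|=0.04000)

Find x<0 with |R(x)|<1.
x=-0.96: |R|=0.0400
|R(-1.18)|=0.1800 |R(-0.74)|=0.2600 |R(-0.66)|=0.3400
Bisect:
  x_lo=-2.8575 |R|=1.8575  x_hi=-0.1210 |R|=0.8790
  mid=-1.48924 |R|=0.48924 →hi
  mid=-2.17336 |R|=1.17336 →lo
  mid=-1.83130 |R|=0.83130 →hi
  mid=-2.00233 |R|=1.00233 →lo
  mid=-1.91681 |R|=0.91681 →hi
  mid=-1.95957 |R|=0.95957 →hi
  mid=-1.98095 |R|=0.98095 →hi
  mid=-1.99164 |R|=0.99164 →hi
  ...
  [-2.00016,-1.99999] ⇒ x*=-2.0000
Stable set (-2.0000, 0).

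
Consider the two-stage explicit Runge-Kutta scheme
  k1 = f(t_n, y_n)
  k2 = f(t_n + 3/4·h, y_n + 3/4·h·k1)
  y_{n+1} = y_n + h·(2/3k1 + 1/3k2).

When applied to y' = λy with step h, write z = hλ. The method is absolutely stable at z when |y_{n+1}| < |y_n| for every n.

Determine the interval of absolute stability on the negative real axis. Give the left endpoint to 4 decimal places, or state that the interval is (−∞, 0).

On y'=λy, z=hλ:
  k1=λy_n ⇒ h·k1=z·y_n;  k2=λ(1+3/4z)y_n ⇒ h·k2=z(1+3/4z)y_n
  y_{n+1}/y_n = 1 + 2/3z + 1/3z(1+3/4z) = 1 + z + 1/4z²
  so R(z) = 1 + z + 1/4z².

Solve |R(x)|<1 on ℝ⁻.
x=-1.28: |R|=0.1296
R=1: x+1/4x²=0 ⇒ x=−4=-4.0000; min R=1−1/(4·1/4)=0.0000>−1
Confirm numerically:
  x=-2.589: |R|=0.08673 <1
  x=-2.530: |R|=0.07022 <1
  x=-2.362: |R|=0.03276 <1
  x=-4.355: |R|=1.38651 >1
  x=-4.098: |R|=1.10040 >1
  x=-4.030: |R|=1.03023 >1
Stable set (-4.0000, 0).

z∈(-4.0000,0).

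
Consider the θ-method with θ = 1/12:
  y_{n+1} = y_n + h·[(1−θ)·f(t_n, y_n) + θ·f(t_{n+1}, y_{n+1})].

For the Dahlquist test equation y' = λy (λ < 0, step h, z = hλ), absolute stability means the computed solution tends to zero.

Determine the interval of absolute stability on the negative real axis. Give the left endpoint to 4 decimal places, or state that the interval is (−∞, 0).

(-2.4000, 0).

Test eqn y'=λy, z=hλ:
  y_{n+1} = y_n + z·[11/12·y_n + 1/12·y_{n+1}] ⇒ (1 − 1/12z)y_{n+1} = (1 + 11/12z)y_n
  ⇒ R(z) = (1 + 11/12z)/(1 − 1/12z).

Need |R(x)|<1, x<0.
x=-1.62: |R|=0.4273
R=−1: 1+11/12x = −1+1/12x ⇒ -5/6x=2 ⇒ x=2/(-5/6)=-2.4000
Confirm numerically:
  x=-2.323: |R|=0.94624 <1
  x=-1.922: |R|=0.65666 <1
  x=-1.893: |R|=0.63507 <1
  x=-2.647: |R|=1.16864 >1
  x=-2.632: |R|=1.15856 >1
  x=-2.617: |R|=1.14846 >1
So |R|<1 on (-2.4000, 0).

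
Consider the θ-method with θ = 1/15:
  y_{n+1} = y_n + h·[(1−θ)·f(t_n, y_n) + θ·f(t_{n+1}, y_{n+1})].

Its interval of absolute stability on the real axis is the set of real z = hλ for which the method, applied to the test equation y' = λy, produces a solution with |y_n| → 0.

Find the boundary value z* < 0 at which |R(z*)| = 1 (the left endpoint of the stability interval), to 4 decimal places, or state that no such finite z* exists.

Test eqn y'=λy, z=hλ:
  y_{n+1} = y_n + z·[14/15·y_n + 1/15·y_{n+1}] ⇒ (1 − 1/15z)y_{n+1} = (1 + 14/15z)y_n
  Hence R(z) = (1 + 14/15z)/(1 − 1/15z).

Need |R(x)|<1, x<0.
x=-1.31: |R|=0.2048
R=−1: 1+14/15x = −1+1/15x ⇒ -13/15x=2 ⇒ x=2/(-13/15)=-2.3077
Confirm numerically:
  x=-2.277: |R|=0.97691 <1
  x=-2.158: |R|=0.88658 <1
  x=-1.653: |R|=0.48892 <1
  x=-1.435: |R|=0.30970 <1
  x=-2.444: |R|=1.10158 >1
  x=-2.364: |R|=1.04216 >1
  x=-2.359: |R|=1.03842 >1
Stable set (-2.3077, 0).

left endpoint -2.3077.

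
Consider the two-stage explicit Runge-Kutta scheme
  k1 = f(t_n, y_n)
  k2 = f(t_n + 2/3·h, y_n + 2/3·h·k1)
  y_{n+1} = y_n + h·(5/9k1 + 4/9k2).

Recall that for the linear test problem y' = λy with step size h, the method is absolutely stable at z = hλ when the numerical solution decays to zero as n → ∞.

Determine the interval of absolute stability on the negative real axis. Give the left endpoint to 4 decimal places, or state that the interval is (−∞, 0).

Test eqn y'=λy, z=hλ:
  k1=λy_n ⇒ h·k1=z·y_n;  k2=λ(1+2/3z)y_n ⇒ h·k2=z(1+2/3z)y_n
  y_{n+1}/y_n = 1 + 5/9z + 4/9z(1+2/3z) = 1 + z + 8/27z²
  ⇒ R(z) = 1 + z + 8/27z².

Find x<0 with |R(x)|<1.
x=-1.04: |R|=0.2805
R=1: x+8/27x²=0 ⇒ x=−27/8=-3.3750; min R=1−1/(4·8/27)=0.1562>−1
Confirm numerically:
  x=-2.731: |R|=0.47888 <1
  x=-2.576: |R|=0.39016 <1
  x=-2.173: |R|=0.22609 <1
  x=-1.688: |R|=0.15625 <1
  x=-3.816: |R|=1.49862 >1
  x=-3.570: |R|=1.20627 >1
  x=-3.525: |R|=1.15667 >1
Interval (-3.3750, 0).

z∈(-3.3750,0).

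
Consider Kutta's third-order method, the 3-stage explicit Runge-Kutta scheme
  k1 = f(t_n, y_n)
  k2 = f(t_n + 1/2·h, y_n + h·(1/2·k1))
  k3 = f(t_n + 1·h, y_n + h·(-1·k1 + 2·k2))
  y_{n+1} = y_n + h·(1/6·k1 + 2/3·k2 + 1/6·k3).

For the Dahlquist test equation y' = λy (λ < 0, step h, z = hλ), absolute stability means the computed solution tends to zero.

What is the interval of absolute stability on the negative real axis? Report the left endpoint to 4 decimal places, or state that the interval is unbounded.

On y'=λy, z=hλ:
  order 3, 3-stage ⇒ R(z)=1+z+z^2/2+z^3/6
  (e.g. R(-1.18)=0.24236, |R|=0.24236)

Solve |R(x)|<1 on ℝ⁻.
x=-1.18: |R|=0.2424
|R(-2)|=0.3333 |R(-1.31)|=0.1734 |R(-1.26)|=0.2004
Bisect:
  x_lo=-3.3575 |R|=3.0293  x_hi=-0.0742 |R|=0.9284
  mid=-1.71590 |R|=0.08576 →hi
  mid=-2.53672 |R|=1.03986 →lo
  mid=-2.12631 |R|=0.46795 →hi
  mid=-2.33151 |R|=0.72587 →hi
  mid=-2.43412 |R|=0.87532 →hi
  mid=-2.48542 |R|=0.95563 →hi
  mid=-2.51107 |R|=0.99725 →hi
  mid=-2.52390 |R|=1.01843 →lo
  ...
  [-2.51287,-2.51267] ⇒ x*=-2.5127
So |R|<1 on (-2.5127, 0).

z∈(-2.5127,0).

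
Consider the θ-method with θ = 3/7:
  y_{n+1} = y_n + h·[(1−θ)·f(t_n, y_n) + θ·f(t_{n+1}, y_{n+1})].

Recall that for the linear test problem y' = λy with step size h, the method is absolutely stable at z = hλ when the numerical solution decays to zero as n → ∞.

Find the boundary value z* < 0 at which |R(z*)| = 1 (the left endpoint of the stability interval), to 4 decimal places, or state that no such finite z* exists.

z* = -14.0000.

Set f=λy, z=hλ:
  y_{n+1} = y_n + z·[4/7·y_n + 3/7·y_{n+1}] ⇒ (1 − 3/7z)y_{n+1} = (1 + 4/7z)y_n
  ⇒ R(z) = (1 + 4/7z)/(1 − 3/7z).

Find x<0 with |R(x)|<1.
x=-0.99: |R|=0.3049
R=−1: 1+4/7x = −1+3/7x ⇒ -1/7x=2 ⇒ x=2/(-1/7)=-14.0000
Confirm numerically:
  x=-10.637: |R|=0.91357 <1
  x=-10.157: |R|=0.89744 <1
  x=-9.159: |R|=0.85959 <1
  x=-6.238: |R|=0.69814 <1
  x=-14.278: |R|=1.00558 >1
  x=-14.169: |R|=1.00341 >1
  x=-14.113: |R|=1.00229 >1
Interval (-14.0000, 0).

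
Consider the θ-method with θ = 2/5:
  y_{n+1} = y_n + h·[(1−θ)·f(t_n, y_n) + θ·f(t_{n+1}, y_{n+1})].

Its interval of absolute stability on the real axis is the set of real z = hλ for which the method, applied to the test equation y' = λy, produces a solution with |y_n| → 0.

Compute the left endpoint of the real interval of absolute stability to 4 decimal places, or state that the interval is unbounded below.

z* = -10.0000.

With y'=λy (z=hλ):
  y_{n+1} = y_n + z·[3/5·y_n + 2/5·y_{n+1}] ⇒ (1 − 2/5z)y_{n+1} = (1 + 3/5z)y_n
  ⇒ R(z) = (1 + 3/5z)/(1 − 2/5z).

Find x<0 with |R(x)|<1.
x=-1.29: |R|=0.1491
R=−1: 1+3/5x = −1+2/5x ⇒ -1/5x=2 ⇒ x=2/(-1/5)=-10.0000
Confirm numerically:
  x=-9.740: |R|=0.98938 <1
  x=-6.629: |R|=0.81537 <1
  x=-4.634: |R|=0.62391 <1
  x=-4.009: |R|=0.53979 <1
  x=-10.546: |R|=1.02093 >1
  x=-10.170: |R|=1.00671 >1
So |R|<1 on (-10.0000, 0).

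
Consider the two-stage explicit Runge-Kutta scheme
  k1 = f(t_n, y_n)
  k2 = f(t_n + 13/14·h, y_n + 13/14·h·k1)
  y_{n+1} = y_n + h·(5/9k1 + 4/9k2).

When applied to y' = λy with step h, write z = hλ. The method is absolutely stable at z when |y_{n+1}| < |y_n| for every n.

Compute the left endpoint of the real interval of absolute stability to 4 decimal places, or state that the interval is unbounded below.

Set f=λy, z=hλ:
  k1=λy_n ⇒ h·k1=z·y_n;  k2=λ(1+13/14z)y_n ⇒ h·k2=z(1+13/14z)y_n
  y_{n+1}/y_n = 1 + 5/9z + 4/9z(1+13/14z) = 1 + z + 26/63z²
  Hence R(z) = 1 + z + 26/63z².

Solve |R(x)|<1 on ℝ⁻.
x=-1.09: |R|=0.4003
R=1: x+26/63x²=0 ⇒ x=−63/26=-2.4231; min R=1−1/(4·26/63)=0.3942>−1
Confirm numerically:
  x=-2.310: |R|=0.89220 <1
  x=-2.227: |R|=0.81979 <1
  x=-2.147: |R|=0.75538 <1
  x=-2.107: |R|=0.72515 <1
  x=-2.717: |R|=1.32958 >1
  x=-2.676: |R|=1.27932 >1
  x=-2.540: |R|=1.12257 >1
Interval (-2.4231, 0).

left endpoint -2.4231.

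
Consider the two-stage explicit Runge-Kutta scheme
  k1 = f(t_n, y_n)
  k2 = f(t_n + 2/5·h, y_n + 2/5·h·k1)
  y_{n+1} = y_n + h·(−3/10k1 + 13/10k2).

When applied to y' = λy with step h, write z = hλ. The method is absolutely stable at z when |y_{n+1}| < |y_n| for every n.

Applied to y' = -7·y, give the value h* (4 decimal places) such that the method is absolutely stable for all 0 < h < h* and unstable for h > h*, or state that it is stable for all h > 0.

On y'=λy, z=hλ:
  k1=λy_n ⇒ h·k1=z·y_n;  k2=λ(1+2/5z)y_n ⇒ h·k2=z(1+2/5z)y_n
  y_{n+1}/y_n = 1 − 3/10z + 13/10z(1+2/5z) = 1 + z + 13/25z²
  R(z) = 1 + z + 13/25z².

Find x<0 with |R(x)|<1.
x=-1.1: |R|=0.5292
R=1: x+13/25x²=0 ⇒ x=−25/13=-1.9231; min R=1−1/(4·13/25)=0.5192>−1
Confirm numerically:
  x=-1.540: |R|=0.69323 <1
  x=-1.129: |R|=0.53381 <1
  x=-1.089: |R|=0.52768 <1
  x=-1.026: |R|=0.52139 <1
  x=-2.443: |R|=1.66049 >1
  x=-2.430: |R|=1.64055 >1
  x=-2.005: |R|=1.08541 >1
Interval (-1.9231, 0).

(-1.9231,0); λ=-7 ⇒ h* = (25/13)/7 = 0.2747.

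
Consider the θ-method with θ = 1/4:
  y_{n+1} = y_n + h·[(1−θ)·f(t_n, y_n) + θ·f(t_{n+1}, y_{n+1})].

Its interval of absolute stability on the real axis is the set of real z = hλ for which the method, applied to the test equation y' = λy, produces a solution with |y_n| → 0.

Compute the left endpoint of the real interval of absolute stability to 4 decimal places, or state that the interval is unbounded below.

On y'=λy, z=hλ:
  y_{n+1} = y_n + z·[3/4·y_n + 1/4·y_{n+1}] ⇒ (1 − 1/4z)y_{n+1} = (1 + 3/4z)y_n
  so R(z) = (1 + 3/4z)/(1 − 1/4z).

Boundary: |R(x)|=1, x<0.
x=-1.27: |R|=0.0361
R=−1: 1+3/4x = −1+1/4x ⇒ -1/2x=2 ⇒ x=2/(-1/2)=-4.0000
Confirm numerically:
  x=-2.866: |R|=0.66968 <1
  x=-2.539: |R|=0.55314 <1
  x=-2.209: |R|=0.42310 <1
  x=-2.071: |R|=0.36452 <1
  x=-4.523: |R|=1.12273 >1
  x=-4.326: |R|=1.07831 >1
  x=-4.128: |R|=1.03150 >1
Stable set (-4.0000, 0).

z* = -4.0000.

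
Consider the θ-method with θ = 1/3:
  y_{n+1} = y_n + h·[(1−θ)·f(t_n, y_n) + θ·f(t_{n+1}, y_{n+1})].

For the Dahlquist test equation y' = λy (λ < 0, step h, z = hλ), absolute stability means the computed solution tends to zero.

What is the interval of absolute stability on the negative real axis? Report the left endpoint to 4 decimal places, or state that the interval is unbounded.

(-6.0000, 0).

On y'=λy, z=hλ:
  y_{n+1} = y_n + z·[2/3·y_n + 1/3·y_{n+1}] ⇒ (1 − 1/3z)y_{n+1} = (1 + 2/3z)y_n
  ⇒ R(z) = (1 + 2/3z)/(1 − 1/3z).

Need |R(x)|<1, x<0.
x=-1.6: |R|=0.0435
R=−1: 1+2/3x = −1+1/3x ⇒ -1/3x=2 ⇒ x=2/(-1/3)=-6.0000
Confirm numerically:
  x=-4.336: |R|=0.77317 <1
  x=-3.584: |R|=0.63305 <1
  x=-3.421: |R|=0.59835 <1
  x=-6.430: |R|=1.04560 >1
  x=-6.197: |R|=1.02142 >1
  x=-6.117: |R|=1.01283 >1
Interval (-6.0000, 0).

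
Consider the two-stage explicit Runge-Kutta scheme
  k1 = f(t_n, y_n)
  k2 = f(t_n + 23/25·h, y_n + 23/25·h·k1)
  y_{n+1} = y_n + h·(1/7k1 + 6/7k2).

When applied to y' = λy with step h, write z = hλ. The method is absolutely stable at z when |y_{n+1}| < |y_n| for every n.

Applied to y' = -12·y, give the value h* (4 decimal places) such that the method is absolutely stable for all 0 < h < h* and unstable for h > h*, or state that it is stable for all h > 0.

(-1.2681,0); λ=-12 ⇒ h* = (175/138)/12 = 0.1057.

With y'=λy (z=hλ):
  k1=λy_n ⇒ h·k1=z·y_n;  k2=λ(1+23/25z)y_n ⇒ h·k2=z(1+23/25z)y_n
  y_{n+1}/y_n = 1 + 1/7z + 6/7z(1+23/25z) = 1 + z + 138/175z²
  R(z) = 1 + z + 138/175z².

Need |R(x)|<1, x<0.
x=-0.33: |R|=0.7559
R=1: x+138/175x²=0 ⇒ x=−175/138=-1.2681; min R=1−1/(4·138/175)=0.6830>−1
Confirm numerically:
  x=-1.199: |R|=0.93465 <1
  x=-1.103: |R|=0.85638 <1
  x=-0.608: |R|=0.68351 <1
  x=-1.677: |R|=1.54072 >1
  x=-1.598: |R|=1.41570 >1
  x=-1.564: |R|=1.36492 >1
So |R|<1 on (-1.2681, 0).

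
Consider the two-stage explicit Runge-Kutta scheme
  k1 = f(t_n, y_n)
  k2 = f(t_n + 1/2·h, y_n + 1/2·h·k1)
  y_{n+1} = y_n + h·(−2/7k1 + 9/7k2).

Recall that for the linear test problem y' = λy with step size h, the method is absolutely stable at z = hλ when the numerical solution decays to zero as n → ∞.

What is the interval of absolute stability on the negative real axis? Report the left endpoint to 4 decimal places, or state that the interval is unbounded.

With y'=λy (z=hλ):
  k1=λy_n ⇒ h·k1=z·y_n;  k2=λ(1+1/2z)y_n ⇒ h·k2=z(1+1/2z)y_n
  y_{n+1}/y_n = 1 − 2/7z + 9/7z(1+1/2z) = 1 + z + 9/14z²
  Hence R(z) = 1 + z + 9/14z².

Need |R(x)|<1, x<0.
x=-1.73: |R|=1.1940
R=1: x+9/14x²=0 ⇒ x=−14/9=-1.5556; min R=1−1/(4·9/14)=0.6111>−1
Confirm numerically:
  x=-1.480: |R|=0.92811 <1
  x=-1.345: |R|=0.81794 <1
  x=-1.168: |R|=0.70900 <1
  x=-0.904: |R|=0.62135 <1
  x=-1.638: |R|=1.08681 >1
  x=-1.623: |R|=1.07037 >1
  x=-1.601: |R|=1.04677 >1
Interval (-1.5556, 0).

(-1.5556, 0).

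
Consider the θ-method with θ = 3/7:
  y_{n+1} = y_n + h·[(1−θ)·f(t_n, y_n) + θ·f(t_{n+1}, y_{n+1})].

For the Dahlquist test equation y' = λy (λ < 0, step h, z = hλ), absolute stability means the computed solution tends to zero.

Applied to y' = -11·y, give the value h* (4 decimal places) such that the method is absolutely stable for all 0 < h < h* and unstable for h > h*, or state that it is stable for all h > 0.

With y'=λy (z=hλ):
  y_{n+1} = y_n + z·[4/7·y_n + 3/7·y_{n+1}] ⇒ (1 − 3/7z)y_{n+1} = (1 + 4/7z)y_n
  R(z) = (1 + 4/7z)/(1 − 3/7z).

Boundary: |R(x)|=1, x<0.
x=-1.51: |R|=0.0833
R=−1: 1+4/7x = −1+3/7x ⇒ -1/7x=2 ⇒ x=2/(-1/7)=-14.0000
Confirm numerically:
  x=-13.536: |R|=0.99025 <1
  x=-13.272: |R|=0.98445 <1
  x=-8.631: |R|=0.83677 <1
  x=-6.553: |R|=0.72066 <1
  x=-14.564: |R|=1.01113 >1
  x=-14.411: |R|=1.00818 >1
So |R|<1 on (-14.0000, 0).

(-14.0000,0); λ=-11 ⇒ h* = (14)/11 = 1.2727.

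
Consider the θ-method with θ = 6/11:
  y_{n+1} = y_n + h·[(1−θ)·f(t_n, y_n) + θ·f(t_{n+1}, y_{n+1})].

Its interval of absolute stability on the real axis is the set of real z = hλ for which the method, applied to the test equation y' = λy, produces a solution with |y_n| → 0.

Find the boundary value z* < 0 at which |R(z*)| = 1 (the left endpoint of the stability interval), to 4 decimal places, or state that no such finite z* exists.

Test eqn y'=λy, z=hλ:
  y_{n+1} = y_n + z·[5/11·y_n + 6/11·y_{n+1}] ⇒ (1 − 6/11z)y_{n+1} = (1 + 5/11z)y_n
  Hence R(z) = (1 + 5/11z)/(1 − 6/11z).

Solve |R(x)|<1 on ℝ⁻.
x=-1.13: |R|=0.3009
x=-2: |R|=0.0435
x=-10: |R|=0.5493
x=-100: |R|=0.8003
θ=6/11≥1/2 ⇒ |1+5/11x|<|1−6/11x| ∀x<0 ⇒ unbounded interval.

interval (−∞, 0).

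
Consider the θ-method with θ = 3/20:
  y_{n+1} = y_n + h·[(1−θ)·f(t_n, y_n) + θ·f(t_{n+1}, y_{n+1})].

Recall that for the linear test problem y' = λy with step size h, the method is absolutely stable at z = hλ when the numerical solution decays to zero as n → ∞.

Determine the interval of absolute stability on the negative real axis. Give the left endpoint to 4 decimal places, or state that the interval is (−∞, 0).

(-2.8571, 0).

Test eqn y'=λy, z=hλ:
  y_{n+1} = y_n + z·[17/20·y_n + 3/20·y_{n+1}] ⇒ (1 − 3/20z)y_{n+1} = (1 + 17/20z)y_n
  R(z) = (1 + 17/20z)/(1 − 3/20z).

Find x<0 with |R(x)|<1.
x=-0.91: |R|=0.1993
R=−1: 1+17/20x = −1+3/20x ⇒ -7/10x=2 ⇒ x=2/(-7/10)=-2.8571
Confirm numerically:
  x=-1.496: |R|=0.22182 <1
  x=-1.462: |R|=0.19905 <1
  x=-1.270: |R|=0.06678 <1
  x=-1.192: |R|=0.01120 <1
  x=-3.391: |R|=1.24770 >1
  x=-3.342: |R|=1.22607 >1
  x=-3.177: |R|=1.15164 >1
So |R|<1 on (-2.8571, 0).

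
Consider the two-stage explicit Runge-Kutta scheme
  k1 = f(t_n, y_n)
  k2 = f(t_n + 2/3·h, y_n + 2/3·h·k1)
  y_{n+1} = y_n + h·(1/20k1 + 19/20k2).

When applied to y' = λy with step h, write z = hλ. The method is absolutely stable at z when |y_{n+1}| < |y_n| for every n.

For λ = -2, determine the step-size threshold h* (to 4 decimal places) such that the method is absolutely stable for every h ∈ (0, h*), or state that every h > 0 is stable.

(-1.5789,0); λ=-2 ⇒ h* = (30/19)/2 = 0.7895.

With y'=λy (z=hλ):
  k1=λy_n ⇒ h·k1=z·y_n;  k2=λ(1+2/3z)y_n ⇒ h·k2=z(1+2/3z)y_n
  y_{n+1}/y_n = 1 + 1/20z + 19/20z(1+2/3z) = 1 + z + 19/30z²
  ⇒ R(z) = 1 + z + 19/30z².

Find x<0 with |R(x)|<1.
x=-1.61: |R|=1.0317
R=1: x+19/30x²=0 ⇒ x=−30/19=-1.5789; min R=1−1/(4·19/30)=0.6053>−1
Confirm numerically:
  x=-1.132: |R|=0.67957 <1
  x=-0.957: |R|=0.62304 <1
  x=-0.911: |R|=0.61462 <1
  x=-1.925: |R|=1.42190 >1
  x=-1.742: |R|=1.17989 >1
So |R|<1 on (-1.5789, 0).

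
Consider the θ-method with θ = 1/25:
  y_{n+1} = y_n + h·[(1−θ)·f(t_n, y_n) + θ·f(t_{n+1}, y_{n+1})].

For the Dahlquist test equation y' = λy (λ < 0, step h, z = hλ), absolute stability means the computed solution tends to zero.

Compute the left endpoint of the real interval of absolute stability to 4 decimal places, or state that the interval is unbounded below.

With y'=λy (z=hλ):
  y_{n+1} = y_n + z·[24/25·y_n + 1/25·y_{n+1}] ⇒ (1 − 1/25z)y_{n+1} = (1 + 24/25z)y_n
  Hence R(z) = (1 + 24/25z)/(1 − 1/25z).

Find x<0 with |R(x)|<1.
x=-1.56: |R|=0.4684
R=−1: 1+24/25x = −1+1/25x ⇒ -23/25x=2 ⇒ x=2/(-23/25)=-2.1739
Confirm numerically:
  x=-1.463: |R|=0.38212 <1
  x=-1.434: |R|=0.35621 <1
  x=-0.906: |R|=0.12569 <1
  x=-2.617: |R|=1.36901 >1
  x=-2.519: |R|=1.28842 >1
Stable set (-2.1739, 0).

left endpoint -2.1739.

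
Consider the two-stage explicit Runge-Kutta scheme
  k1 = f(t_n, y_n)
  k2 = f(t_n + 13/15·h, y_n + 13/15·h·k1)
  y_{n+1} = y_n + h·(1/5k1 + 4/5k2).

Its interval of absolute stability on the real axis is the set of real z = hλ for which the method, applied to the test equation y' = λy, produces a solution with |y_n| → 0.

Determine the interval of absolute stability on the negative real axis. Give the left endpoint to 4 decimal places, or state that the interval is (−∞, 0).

With y'=λy (z=hλ):
  k1=λy_n ⇒ h·k1=z·y_n;  k2=λ(1+13/15z)y_n ⇒ h·k2=z(1+13/15z)y_n
  y_{n+1}/y_n = 1 + 1/5z + 4/5z(1+13/15z) = 1 + z + 52/75z²
  ⇒ R(z) = 1 + z + 52/75z².

Find x<0 with |R(x)|<1.
x=-1.22: |R|=0.8120
R=1: x+52/75x²=0 ⇒ x=−75/52=-1.4423; min R=1−1/(4·52/75)=0.6394>−1
Confirm numerically:
  x=-1.177: |R|=0.78349 <1
  x=-1.054: |R|=0.71624 <1
  x=-0.729: |R|=0.63947 <1
  x=-2.018: |R|=1.80548 >1
  x=-1.987: |R|=1.75040 >1
Stable set (-1.4423, 0).

(-1.4423, 0).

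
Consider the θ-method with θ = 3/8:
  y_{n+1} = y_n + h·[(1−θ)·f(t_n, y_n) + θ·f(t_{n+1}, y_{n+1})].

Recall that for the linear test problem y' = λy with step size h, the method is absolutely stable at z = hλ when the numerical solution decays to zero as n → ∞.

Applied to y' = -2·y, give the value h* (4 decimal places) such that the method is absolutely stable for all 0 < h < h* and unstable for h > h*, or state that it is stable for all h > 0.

On y'=λy, z=hλ:
  y_{n+1} = y_n + z·[5/8·y_n + 3/8·y_{n+1}] ⇒ (1 − 3/8z)y_{n+1} = (1 + 5/8z)y_n
  R(z) = (1 + 5/8z)/(1 − 3/8z).

Boundary: |R(x)|=1, x<0.
x=-1.07: |R|=0.2364
R=−1: 1+5/8x = −1+3/8x ⇒ -1/4x=2 ⇒ x=2/(-1/4)=-8.0000
Confirm numerically:
  x=-5.425: |R|=0.78785 <1
  x=-4.384: |R|=0.65809 <1
  x=-3.692: |R|=0.54833 <1
  x=-8.541: |R|=1.03218 >1
  x=-8.094: |R|=1.00582 >1
Interval (-8.0000, 0).

(-8.0000,0); λ=-2 ⇒ h* = (8)/2 = 4.0000.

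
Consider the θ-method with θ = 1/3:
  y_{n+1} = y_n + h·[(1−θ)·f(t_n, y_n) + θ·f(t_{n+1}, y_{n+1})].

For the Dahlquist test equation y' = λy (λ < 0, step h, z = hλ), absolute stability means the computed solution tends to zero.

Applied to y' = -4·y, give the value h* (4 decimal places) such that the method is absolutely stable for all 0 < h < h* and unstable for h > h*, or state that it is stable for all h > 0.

(-6.0000,0); λ=-4 ⇒ h* = (6)/4 = 1.5000.

Test eqn y'=λy, z=hλ:
  y_{n+1} = y_n + z·[2/3·y_n + 1/3·y_{n+1}] ⇒ (1 − 1/3z)y_{n+1} = (1 + 2/3z)y_n
  Hence R(z) = (1 + 2/3z)/(1 − 1/3z).

Find x<0 with |R(x)|<1.
x=-0.85: |R|=0.3377
R=−1: 1+2/3x = −1+1/3x ⇒ -1/3x=2 ⇒ x=2/(-1/3)=-6.0000
Confirm numerically:
  x=-5.788: |R|=0.97588 <1
  x=-5.745: |R|=0.97084 <1
  x=-4.870: |R|=0.85642 <1
  x=-4.023: |R|=0.71850 <1
  x=-6.544: |R|=1.05700 >1
  x=-6.368: |R|=1.03928 >1
  x=-6.097: |R|=1.01066 >1
Stable set (-6.0000, 0).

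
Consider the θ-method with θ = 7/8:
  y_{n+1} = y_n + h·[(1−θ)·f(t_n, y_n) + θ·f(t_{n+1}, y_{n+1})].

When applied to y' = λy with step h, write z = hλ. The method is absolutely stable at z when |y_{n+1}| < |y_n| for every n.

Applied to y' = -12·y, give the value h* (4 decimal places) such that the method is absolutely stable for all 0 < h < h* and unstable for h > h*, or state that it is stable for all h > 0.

(−∞, 0) — no finite endpoint. Any h>0 works for λ=-12.

Test eqn y'=λy, z=hλ:
  y_{n+1} = y_n + z·[1/8·y_n + 7/8·y_{n+1}] ⇒ (1 − 7/8z)y_{n+1} = (1 + 1/8z)y_n
  Hence R(z) = (1 + 1/8z)/(1 − 7/8z).

Boundary: |R(x)|=1, x<0.
x=-1.8: |R|=0.3010
x=-2: |R|=0.2727
x=-10: |R|=0.0256
x=-100: |R|=0.1299
θ=7/8≥1/2 ⇒ |1+1/8x|<|1−7/8x| ∀x<0 ⇒ interval (−∞,0).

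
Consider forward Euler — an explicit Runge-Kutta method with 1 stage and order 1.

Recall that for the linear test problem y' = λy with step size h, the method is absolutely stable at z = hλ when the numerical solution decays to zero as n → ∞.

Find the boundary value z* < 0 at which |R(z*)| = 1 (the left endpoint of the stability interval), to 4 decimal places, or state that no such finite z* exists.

z* = -2.0000.

On y'=λy, z=hλ:
  order 1, 1-stage ⇒ R(z)=1+z
  (e.g. R(-1.27)=-0.27000, |R|=0.27000)

Solve |R(x)|<1 on ℝ⁻.
x=-1.27: |R|=0.2700
|R(-2.14)|=1.1400 |R(-0.95)|=0.0500 |R(-0.64)|=0.3600
Bisect:
  x_lo=-2.7463 |R|=1.7463  x_hi=-0.2369 |R|=0.7631
  mid=-1.49161 |R|=0.49161 →hi
  mid=-2.11898 |R|=1.11898 →lo
  mid=-1.80529 |R|=0.80529 →hi
  mid=-1.96214 |R|=0.96214 →hi
  mid=-2.04056 |R|=1.04056 →lo
  mid=-2.00135 |R|=1.00135 →lo
  mid=-1.98174 |R|=0.98174 →hi
  mid=-1.99154 |R|=0.99154 →hi
  ...
  [-2.00012,-1.99997] ⇒ x*=-2.0000
Interval (-2.0000, 0).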